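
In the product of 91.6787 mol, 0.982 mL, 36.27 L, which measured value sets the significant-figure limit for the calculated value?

91.6787 mol → 6 s.f.; 0.982 mL → 3 s.f.; 36.27 L → 4 s.f.
The fewest is 3 significant figures, from 0.982 mL.

0.982 mL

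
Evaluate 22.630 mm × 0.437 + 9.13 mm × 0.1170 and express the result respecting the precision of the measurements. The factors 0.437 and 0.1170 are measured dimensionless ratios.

22.630 × 0.437 = 9.88931 → 9.89 mm (3 s.f., last digit at the 10^-2 place).
9.13 × 0.1170 = 1.06821 → 1.07 mm (3 s.f., last digit at the 10^-2 place).
Sum: 10.95752 mm; keep the coarser place, 10^-2.
Result: 10.96 mm.

10.96 mm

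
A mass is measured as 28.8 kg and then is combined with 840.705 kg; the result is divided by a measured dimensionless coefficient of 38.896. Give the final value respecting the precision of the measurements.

28.8 kg + 840.705 kg = 869.505 kg; the sum is limited to 1 decimal place (4 s.f.).
Carrying full precision, 869.505 ÷ 38.896 = 22.3546122995… kg; 38.896 has 5 s.f., so the result keeps min(4, 5) = 4 s.f.
Rounded to 4 significant figures: 22.35 kg.

22.35 kg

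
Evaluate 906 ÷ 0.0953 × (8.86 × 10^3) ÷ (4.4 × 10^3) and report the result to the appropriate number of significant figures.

1.9 × 10^4

906 ÷ 0.0953 × (8.86 × 10^3) ÷ (4.4 × 10^3) = 19143.2795955…
Multiplication/division keeps the fewest significant figures: 906 → 3 s.f., 0.0953 → 3 s.f., 8.86 × 10^3 → 3 s.f., 4.4 × 10^3 → 2 s.f.; limit is 2.
Rounded to 2 significant figures: 1.9 × 10^4.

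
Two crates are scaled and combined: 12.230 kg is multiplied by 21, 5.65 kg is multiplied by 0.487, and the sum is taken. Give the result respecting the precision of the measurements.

2.6 × 10² kg

12.230 × 21 = 256.83 → 2.6 × 10² kg (2 s.f., last digit at the 10^1 place).
5.65 × 0.487 = 2.75155 → 2.75 kg (3 s.f., last digit at the 10^-2 place).
Sum: 259.58155 kg; keep the coarser place, 10^1.
Result: 2.6 × 10² kg.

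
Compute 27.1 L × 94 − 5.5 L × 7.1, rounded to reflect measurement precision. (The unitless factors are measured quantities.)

2.5 × 10^3 L

27.1 × 94 = 2547.4 → 2.5 × 10^3 L (2 s.f., last digit at the 10^2 place).
5.5 × 7.1 = 39.05 → 39 L (2 s.f., last digit at the 10^0 place).
Difference: 2508.35 L; keep the coarser place, 10^2.
Result: 2.5 × 10^3 L.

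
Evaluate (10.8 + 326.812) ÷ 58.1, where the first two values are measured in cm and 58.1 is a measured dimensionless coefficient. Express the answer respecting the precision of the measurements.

10.8 cm + 326.812 cm = 337.612 cm; the sum is limited to 1 decimal place (4 s.f.).
Carrying full precision, 337.612 ÷ 58.1 = 5.8108777969… cm; 58.1 has 3 s.f., so the result keeps min(4, 3) = 3 s.f.
Rounded to 3 significant figures: 5.81 cm.

5.81 cm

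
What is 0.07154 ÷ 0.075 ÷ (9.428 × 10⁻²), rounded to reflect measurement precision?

0.07154 ÷ 0.075 ÷ (9.428 × 10⁻²) = 10.1173808514…
Multiplication/division keeps the fewest significant figures: 0.07154 → 4 s.f., 0.075 → 2 s.f., 9.428 × 10⁻² → 4 s.f.; limit is 2.
Rounded to 2 significant figures: 1.0 × 10¹.

1.0 × 10¹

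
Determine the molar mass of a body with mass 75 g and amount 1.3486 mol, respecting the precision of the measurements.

56 g/mol

molar mass = 75 g ÷ 1.3486 mol = 55.6132285333… g/mol.
75 has 2 significant figures; 1.3486 has 5.
Division/multiplication keeps the fewest: 2 significant figures.
Rounded: 56 g/mol.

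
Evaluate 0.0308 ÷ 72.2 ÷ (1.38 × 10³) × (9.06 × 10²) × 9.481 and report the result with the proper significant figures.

0.0308 ÷ 72.2 ÷ (1.38 × 10³) × (9.06 × 10²) × 9.481 = 0.0026553194508…
Multiplication/division keeps the fewest significant figures: 0.0308 → 3 s.f., 72.2 → 3 s.f., 1.38 × 10³ → 3 s.f., 9.06 × 10² → 3 s.f., 9.481 → 4 s.f.; limit is 3.
Rounded to 3 significant figures: 0.00266.

0.00266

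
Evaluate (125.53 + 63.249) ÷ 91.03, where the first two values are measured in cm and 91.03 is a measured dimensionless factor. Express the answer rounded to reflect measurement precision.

125.53 cm + 63.249 cm = 188.779 cm; the sum is limited to 2 decimal places (5 s.f.).
Carrying full precision, 188.779 ÷ 91.03 = 2.07381083159… cm; 91.03 has 4 s.f., so the result keeps min(5, 4) = 4 s.f.
Rounded to 4 significant figures: 2.074 cm.

2.074 cm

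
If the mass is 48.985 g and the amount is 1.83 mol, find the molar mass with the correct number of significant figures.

26.8 g/mol

molar mass = 48.985 g ÷ 1.83 mol = 26.7677595628… g/mol.
48.985 has 5 significant figures; 1.83 has 3.
Division/multiplication keeps the fewest: 3 significant figures.
Rounded: 26.8 g/mol.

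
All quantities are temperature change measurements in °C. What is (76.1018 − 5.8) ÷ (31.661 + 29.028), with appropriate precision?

1.16

76.1018 − 5.8 = 70.3018, limited to 1 d.p. → 3 s.f.; 31.661 + 29.028 = 60.689, limited to 3 d.p. → 5 s.f.
Carrying full precision, 70.3018 ÷ 60.689 = 1.15839443721…; keep min(3, 5) = 3 s.f.
Rounded to 3 significant figures: 1.16.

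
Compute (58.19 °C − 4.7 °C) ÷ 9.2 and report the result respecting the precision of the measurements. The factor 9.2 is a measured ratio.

58.19 °C − 4.7 °C = 53.49 °C; the difference is limited to 1 decimal place (3 s.f.).
Carrying full precision, 53.49 ÷ 9.2 = 5.81413043478… °C; 9.2 has 2 s.f., so the result keeps min(3, 2) = 2 s.f.
Rounded to 2 significant figures: 5.8 °C.

5.8 °C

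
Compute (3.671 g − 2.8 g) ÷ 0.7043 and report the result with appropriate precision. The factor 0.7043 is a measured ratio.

1 g

3.671 g − 2.8 g = 0.871 g; the difference is limited to 1 decimal place (1 s.f.).
Carrying full precision, 0.871 ÷ 0.7043 = 1.23668891098… g; 0.7043 has 4 s.f., so the result keeps min(1, 4) = 1 s.f.
Rounded to 1 significant figure: 1 g.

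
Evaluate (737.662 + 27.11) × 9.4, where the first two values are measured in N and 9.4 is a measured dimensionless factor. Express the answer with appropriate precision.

7.2 × 10^3 N

737.662 N + 27.11 N = 764.772 N; the sum is limited to 2 decimal places (5 s.f.).
Carrying full precision, 764.772 × 9.4 = 7188.8568 N; 9.4 has 2 s.f., so the result keeps min(5, 2) = 2 s.f.
Rounded to 2 significant figures: 7.2 × 10^3 N.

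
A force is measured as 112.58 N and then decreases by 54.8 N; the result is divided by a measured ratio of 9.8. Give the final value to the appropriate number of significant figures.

5.9 N

112.58 N − 54.8 N = 57.78 N; the difference is limited to 1 decimal place (3 s.f.).
Carrying full precision, 57.78 ÷ 9.8 = 5.89591836735… N; 9.8 has 2 s.f., so the result keeps min(3, 2) = 2 s.f.
Rounded to 2 significant figures: 5.9 N.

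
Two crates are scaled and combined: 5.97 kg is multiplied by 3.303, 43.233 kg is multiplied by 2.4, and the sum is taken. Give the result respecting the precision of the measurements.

5.97 × 3.303 = 19.71891 → 19.7 kg (3 s.f., last digit at the 10^-1 place).
43.233 × 2.4 = 103.7592 → 1.0 × 10² kg (2 s.f., last digit at the 10^1 place).
Sum: 123.47811 kg; keep the coarser place, 10^1.
Result: 1.2 × 10² kg.

1.2 × 10² kg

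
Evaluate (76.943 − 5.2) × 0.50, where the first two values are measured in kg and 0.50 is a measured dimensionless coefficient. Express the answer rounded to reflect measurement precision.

36 kg

76.943 kg − 5.2 kg = 71.743 kg; the difference is limited to 1 decimal place (3 s.f.).
Carrying full precision, 71.743 × 0.50 = 35.8715 kg; 0.50 has 2 s.f., so the result keeps min(3, 2) = 2 s.f.
Rounded to 2 significant figures: 36 kg.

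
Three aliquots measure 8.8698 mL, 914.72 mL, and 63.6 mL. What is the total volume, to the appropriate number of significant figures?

987.2 mL

8.8698 mL + 914.72 mL + 63.6 mL = 987.1898 mL.
Addition/subtraction keeps the fewest decimal places: 8.8698 → 4 decimal places, 914.72 → 2 decimal places, 63.6 → 1 decimal place; limit is 1.
Rounded to 1 decimal place: 987.2 mL.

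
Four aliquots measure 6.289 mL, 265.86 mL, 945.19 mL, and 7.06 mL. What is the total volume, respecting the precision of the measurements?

6.289 mL + 265.86 mL + 945.19 mL + 7.06 mL = 1224.399 mL.
Addition/subtraction keeps the fewest decimal places: 6.289 → 3 decimal places, 265.86 → 2 decimal places, 945.19 → 2 decimal places, 7.06 → 2 decimal places; limit is 2.
Rounded to 2 decimal places: 1224.40 mL.

1224.40 mL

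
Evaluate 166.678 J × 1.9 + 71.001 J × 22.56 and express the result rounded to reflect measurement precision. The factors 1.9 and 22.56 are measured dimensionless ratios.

166.678 × 1.9 = 316.6882 → 3.2 × 10^2 J (2 s.f., last digit at the 10^1 place).
71.001 × 22.56 = 1601.78256 → 1602 J (4 s.f., last digit at the 10^0 place).
Sum: 1918.47076 J; keep the coarser place, 10^1.
Result: 1.92 × 10^3 J.

1.92 × 10^3 J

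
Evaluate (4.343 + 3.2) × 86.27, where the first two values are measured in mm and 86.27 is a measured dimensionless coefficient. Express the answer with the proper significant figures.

6.5 × 10² mm

4.343 mm + 3.2 mm = 7.543 mm; the sum is limited to 1 decimal place (2 s.f.).
Carrying full precision, 7.543 × 86.27 = 650.73461 mm; 86.27 has 4 s.f., so the result keeps min(2, 4) = 2 s.f.
Rounded to 2 significant figures: 6.5 × 10² mm.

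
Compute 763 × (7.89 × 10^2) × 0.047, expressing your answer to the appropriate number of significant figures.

763 × (7.89 × 10^2) × 0.047 = 28294.329
Multiplication/division keeps the fewest significant figures: 763 → 3 s.f., 7.89 × 10^2 → 3 s.f., 0.047 → 2 s.f.; limit is 2.
Rounded to 2 significant figures: 2.8 × 10^4.

2.8 × 10^4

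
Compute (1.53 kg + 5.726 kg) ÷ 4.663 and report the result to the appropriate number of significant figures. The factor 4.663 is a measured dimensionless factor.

1.56 kg

1.53 kg + 5.726 kg = 7.256 kg; the sum is limited to 2 decimal places (3 s.f.).
Carrying full precision, 7.256 ÷ 4.663 = 1.55607977697… kg; 4.663 has 4 s.f., so the result keeps min(3, 4) = 3 s.f.
Rounded to 3 significant figures: 1.56 kg.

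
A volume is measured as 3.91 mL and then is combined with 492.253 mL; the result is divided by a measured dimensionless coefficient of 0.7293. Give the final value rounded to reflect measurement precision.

680.3 mL

3.91 mL + 492.253 mL = 496.163 mL; the sum is limited to 2 decimal places (5 s.f.).
Carrying full precision, 496.163 ÷ 0.7293 = 680.327711504… mL; 0.7293 has 4 s.f., so the result keeps min(5, 4) = 4 s.f.
Rounded to 4 significant figures: 680.3 mL.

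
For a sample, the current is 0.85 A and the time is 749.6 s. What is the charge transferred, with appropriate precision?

charge transferred = 0.85 A × 749.6 s = 637.16 C.
0.85 has 2 significant figures; 749.6 has 4.
Division/multiplication keeps the fewest: 2 significant figures.
Rounded: 6.4 × 10^2 C.

6.4 × 10^2 C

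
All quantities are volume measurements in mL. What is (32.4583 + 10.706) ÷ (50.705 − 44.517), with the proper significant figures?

32.4583 + 10.706 = 43.1643, limited to 3 d.p. → 5 s.f.; 50.705 − 44.517 = 6.188, limited to 3 d.p. → 4 s.f.
Carrying full precision, 43.1643 ÷ 6.188 = 6.97548480931…; keep min(5, 4) = 4 s.f.
Rounded to 4 significant figures: 6.975.

6.975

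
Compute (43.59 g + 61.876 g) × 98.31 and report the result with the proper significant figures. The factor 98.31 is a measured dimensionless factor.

43.59 g + 61.876 g = 105.466 g; the sum is limited to 2 decimal places (5 s.f.).
Carrying full precision, 105.466 × 98.31 = 10368.36246 g; 98.31 has 4 s.f., so the result keeps min(5, 4) = 4 s.f.
Rounded to 4 significant figures: 1.037 × 10⁴ g.

1.037 × 10⁴ g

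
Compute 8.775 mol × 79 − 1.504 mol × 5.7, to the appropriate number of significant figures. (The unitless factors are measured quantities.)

8.775 × 79 = 693.225 → 6.9 × 10^2 mol (2 s.f., last digit at the 10^1 place).
1.504 × 5.7 = 8.5728 → 8.6 mol (2 s.f., last digit at the 10^-1 place).
Difference: 684.6522 mol; keep the coarser place, 10^1.
Result: 6.8 × 10^2 mol.

6.8 × 10^2 mol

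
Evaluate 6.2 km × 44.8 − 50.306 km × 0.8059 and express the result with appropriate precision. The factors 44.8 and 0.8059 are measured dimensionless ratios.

2.4 × 10^2 km

6.2 × 44.8 = 277.76 → 2.8 × 10^2 km (2 s.f., last digit at the 10^1 place).
50.306 × 0.8059 = 40.5416054 → 40.54 km (4 s.f., last digit at the 10^-2 place).
Difference: 237.2183946 km; keep the coarser place, 10^1.
Result: 2.4 × 10^2 km.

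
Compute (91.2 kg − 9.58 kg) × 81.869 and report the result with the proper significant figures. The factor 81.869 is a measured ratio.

6.68 × 10^3 kg

91.2 kg − 9.58 kg = 81.62 kg; the difference is limited to 1 decimal place (3 s.f.).
Carrying full precision, 81.62 × 81.869 = 6682.14778 kg; 81.869 has 5 s.f., so the result keeps min(3, 5) = 3 s.f.
Rounded to 3 significant figures: 6.68 × 10^3 kg.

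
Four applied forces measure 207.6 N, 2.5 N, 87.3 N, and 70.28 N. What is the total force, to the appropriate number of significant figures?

207.6 N + 2.5 N + 87.3 N + 70.28 N = 367.68 N.
Addition/subtraction keeps the fewest decimal places: 207.6 → 1 decimal place, 2.5 → 1 decimal place, 87.3 → 1 decimal place, 70.28 → 2 decimal places; limit is 1.
Rounded to 1 decimal place: 367.7 N.

367.7 N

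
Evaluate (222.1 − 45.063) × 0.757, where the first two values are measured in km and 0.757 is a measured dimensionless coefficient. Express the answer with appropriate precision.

222.1 km − 45.063 km = 177.037 km; the difference is limited to 1 decimal place (4 s.f.).
Carrying full precision, 177.037 × 0.757 = 134.017009 km; 0.757 has 3 s.f., so the result keeps min(4, 3) = 3 s.f.
Rounded to 3 significant figures: 134 km.

134 km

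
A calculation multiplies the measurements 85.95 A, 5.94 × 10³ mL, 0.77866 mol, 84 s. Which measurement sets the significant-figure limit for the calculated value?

85.95 A → 4 s.f.; 5.94 × 10³ mL → 3 s.f.; 0.77866 mol → 5 s.f.; 84 s → 2 s.f.
The fewest is 2 significant figures, from 84 s.

84 s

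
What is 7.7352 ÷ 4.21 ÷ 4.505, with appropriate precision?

7.7352 ÷ 4.21 ÷ 4.505 = 0.407844543276…
Multiplication/division keeps the fewest significant figures: 7.7352 → 5 s.f., 4.21 → 3 s.f., 4.505 → 4 s.f.; limit is 3.
Rounded to 3 significant figures: 0.408.

0.408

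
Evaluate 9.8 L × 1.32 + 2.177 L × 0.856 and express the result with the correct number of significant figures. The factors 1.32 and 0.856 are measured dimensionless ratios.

15 L

9.8 × 1.32 = 12.936 → 13 L (2 s.f., last digit at the 10^0 place).
2.177 × 0.856 = 1.863512 → 1.86 L (3 s.f., last digit at the 10^-2 place).
Sum: 14.799512 L; keep the coarser place, 10^0.
Result: 15 L.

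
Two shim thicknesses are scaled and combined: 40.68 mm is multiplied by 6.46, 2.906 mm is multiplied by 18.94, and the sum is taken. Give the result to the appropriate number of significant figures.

318 mm

40.68 × 6.46 = 262.7928 → 263 mm (3 s.f., last digit at the 10^0 place).
2.906 × 18.94 = 55.03964 → 55.04 mm (4 s.f., last digit at the 10^-2 place).
Sum: 317.83244 mm; keep the coarser place, 10^0.
Result: 318 mm.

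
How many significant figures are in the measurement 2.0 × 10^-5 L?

2

2.0 × 10^-5: in scientific notation every digit of the coefficient is significant.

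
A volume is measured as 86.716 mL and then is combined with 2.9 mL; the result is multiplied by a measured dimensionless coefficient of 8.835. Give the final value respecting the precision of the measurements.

86.716 mL + 2.9 mL = 89.616 mL; the sum is limited to 1 decimal place (3 s.f.).
Carrying full precision, 89.616 × 8.835 = 791.75736 mL; 8.835 has 4 s.f., so the result keeps min(3, 4) = 3 s.f.
Rounded to 3 significant figures: 792 mL.

792 mL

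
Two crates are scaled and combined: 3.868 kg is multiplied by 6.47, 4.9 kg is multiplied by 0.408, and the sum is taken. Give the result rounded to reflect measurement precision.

27.0 kg

3.868 × 6.47 = 25.02596 → 25.0 kg (3 s.f., last digit at the 10^-1 place).
4.9 × 0.408 = 1.9992 → 2.0 kg (2 s.f., last digit at the 10^-1 place).
Sum: 27.02516 kg; keep the coarser place, 10^-1.
Result: 27.0 kg.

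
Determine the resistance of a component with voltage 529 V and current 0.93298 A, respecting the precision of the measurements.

resistance = 529 V ÷ 0.93298 A = 567.000364424… Ω.
529 has 3 significant figures; 0.93298 has 5.
Division/multiplication keeps the fewest: 3 significant figures.
Rounded: 567 Ω.

567 Ω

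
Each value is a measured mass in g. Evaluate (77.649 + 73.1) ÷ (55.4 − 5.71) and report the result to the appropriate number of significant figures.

3.03

77.649 + 73.1 = 150.749, limited to 1 d.p. → 4 s.f.; 55.4 − 5.71 = 49.69, limited to 1 d.p. → 3 s.f.
Carrying full precision, 150.749 ÷ 49.69 = 3.03378949487…; keep min(4, 3) = 3 s.f.
Rounded to 3 significant figures: 3.03.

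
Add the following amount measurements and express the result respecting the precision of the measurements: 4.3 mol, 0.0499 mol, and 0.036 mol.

4.3 mol + 0.0499 mol + 0.036 mol = 4.3859 mol.
Addition/subtraction keeps the fewest decimal places: 4.3 → 1 decimal place, 0.0499 → 4 decimal places, 0.036 → 3 decimal places; limit is 1.
Rounded to 1 decimal place: 4.4 mol.

4.4 mol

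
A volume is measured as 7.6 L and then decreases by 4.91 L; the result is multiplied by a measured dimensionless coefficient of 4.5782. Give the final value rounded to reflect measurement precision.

12 L

7.6 L − 4.91 L = 2.69 L; the difference is limited to 1 decimal place (2 s.f.).
Carrying full precision, 2.69 × 4.5782 = 12.315358 L; 4.5782 has 5 s.f., so the result keeps min(2, 5) = 2 s.f.
Rounded to 2 significant figures: 12 L.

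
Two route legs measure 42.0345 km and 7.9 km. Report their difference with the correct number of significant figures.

42.0345 km − 7.9 km = 34.1345 km.
Addition/subtraction keeps the fewest decimal places: 42.0345 → 4 decimal places, 7.9 → 1 decimal place; limit is 1.
Rounded to 1 decimal place: 34.1 km.

34.1 km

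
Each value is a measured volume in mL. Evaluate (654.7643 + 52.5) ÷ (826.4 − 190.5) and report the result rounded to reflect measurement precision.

1.112

654.7643 + 52.5 = 707.2643, limited to 1 d.p. → 4 s.f.; 826.4 − 190.5 = 635.9, limited to 1 d.p. → 4 s.f.
Carrying full precision, 707.2643 ÷ 635.9 = 1.11222566441…; keep min(4, 4) = 4 s.f.
Rounded to 4 significant figures: 1.112.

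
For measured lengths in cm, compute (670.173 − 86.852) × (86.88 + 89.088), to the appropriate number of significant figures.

670.173 − 86.852 = 583.321, limited to 3 d.p. → 6 s.f.; 86.88 + 89.088 = 175.968, limited to 2 d.p. → 5 s.f.
Carrying full precision, 583.321 × 175.968 = 102645.829728; keep min(6, 5) = 5 s.f.
Rounded to 5 significant figures: 1.0265 × 10^5 cm².

1.0265 × 10^5 cm²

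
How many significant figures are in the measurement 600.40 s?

600.40: trailing zeros after a decimal point are significant; zeros between nonzero digits are significant.

5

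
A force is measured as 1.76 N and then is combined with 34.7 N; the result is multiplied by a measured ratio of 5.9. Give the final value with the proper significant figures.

2.2 × 10^2 N

1.76 N + 34.7 N = 36.46 N; the sum is limited to 1 decimal place (3 s.f.).
Carrying full precision, 36.46 × 5.9 = 215.114 N; 5.9 has 2 s.f., so the result keeps min(3, 2) = 2 s.f.
Rounded to 2 significant figures: 2.2 × 10^2 N.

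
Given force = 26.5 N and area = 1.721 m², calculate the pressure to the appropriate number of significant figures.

15.4 Pa

pressure = 26.5 N ÷ 1.721 m² = 15.3980244044… Pa.
26.5 has 3 significant figures; 1.721 has 4.
Division/multiplication keeps the fewest: 3 significant figures.
Rounded: 15.4 Pa.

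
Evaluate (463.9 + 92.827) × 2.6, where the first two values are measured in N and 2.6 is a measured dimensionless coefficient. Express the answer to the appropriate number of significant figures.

1.4 × 10³ N

463.9 N + 92.827 N = 556.727 N; the sum is limited to 1 decimal place (4 s.f.).
Carrying full precision, 556.727 × 2.6 = 1447.4902 N; 2.6 has 2 s.f., so the result keeps min(4, 2) = 2 s.f.
Rounded to 2 significant figures: 1.4 × 10³ N.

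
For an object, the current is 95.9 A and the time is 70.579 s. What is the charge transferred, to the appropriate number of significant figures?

6.77 × 10³ C

charge transferred = 95.9 A × 70.579 s = 6768.5261 C.
95.9 has 3 significant figures; 70.579 has 5.
Division/multiplication keeps the fewest: 3 significant figures.
Rounded: 6.77 × 10³ C.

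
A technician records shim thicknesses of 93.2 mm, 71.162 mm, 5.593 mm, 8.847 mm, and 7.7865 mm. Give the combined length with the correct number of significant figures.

186.6 mm

93.2 mm + 71.162 mm + 5.593 mm + 8.847 mm + 7.7865 mm = 186.5885 mm.
Addition/subtraction keeps the fewest decimal places: 93.2 → 1 decimal place, 71.162 → 3 decimal places, 5.593 → 3 decimal places, 8.847 → 3 decimal places, 7.7865 → 4 decimal places; limit is 1.
Rounded to 1 decimal place: 186.6 mm.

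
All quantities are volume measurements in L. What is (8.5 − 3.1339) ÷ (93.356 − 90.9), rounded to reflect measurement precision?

2.2

8.5 − 3.1339 = 5.3661, limited to 1 d.p. → 2 s.f.; 93.356 − 90.9 = 2.456, limited to 1 d.p. → 2 s.f.
Carrying full precision, 5.3661 ÷ 2.456 = 2.18489413681…; keep min(2, 2) = 2 s.f.
Rounded to 2 significant figures: 2.2.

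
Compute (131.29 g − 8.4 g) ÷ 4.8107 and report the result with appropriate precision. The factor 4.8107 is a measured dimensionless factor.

25.55 g

131.29 g − 8.4 g = 122.89 g; the difference is limited to 1 decimal place (4 s.f.).
Carrying full precision, 122.89 ÷ 4.8107 = 25.5451389611… g; 4.8107 has 5 s.f., so the result keeps min(4, 5) = 4 s.f.
Rounded to 4 significant figures: 25.55 g.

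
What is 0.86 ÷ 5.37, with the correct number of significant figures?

1.6 × 10⁻¹

0.86 ÷ 5.37 = 0.160148975791…
Multiplication/division keeps the fewest significant figures: 0.86 → 2 s.f., 5.37 → 3 s.f.; limit is 2.
Rounded to 2 significant figures: 1.6 × 10⁻¹.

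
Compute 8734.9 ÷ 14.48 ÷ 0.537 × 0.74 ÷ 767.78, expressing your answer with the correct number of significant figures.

1.1

8734.9 ÷ 14.48 ÷ 0.537 × 0.74 ÷ 767.78 = 1.08270468152…
Multiplication/division keeps the fewest significant figures: 8734.9 → 5 s.f., 14.48 → 4 s.f., 0.537 → 3 s.f., 0.74 → 2 s.f., 767.78 → 5 s.f.; limit is 2.
Rounded to 2 significant figures: 1.1.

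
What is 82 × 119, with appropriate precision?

82 × 119 = 9758
Multiplication/division keeps the fewest significant figures: 82 → 2 s.f., 119 → 3 s.f.; limit is 2.
Rounded to 2 significant figures: 9.8 × 10^3.

9.8 × 10^3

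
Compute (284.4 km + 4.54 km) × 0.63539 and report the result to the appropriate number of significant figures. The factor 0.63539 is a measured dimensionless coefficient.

284.4 km + 4.54 km = 288.94 km; the sum is limited to 1 decimal place (4 s.f.).
Carrying full precision, 288.94 × 0.63539 = 183.5895866 km; 0.63539 has 5 s.f., so the result keeps min(4, 5) = 4 s.f.
Rounded to 4 significant figures: 183.6 km.

183.6 km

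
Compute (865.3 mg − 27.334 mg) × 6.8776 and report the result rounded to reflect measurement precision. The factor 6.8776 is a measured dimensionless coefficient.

5763 mg

865.3 mg − 27.334 mg = 837.966 mg; the difference is limited to 1 decimal place (4 s.f.).
Carrying full precision, 837.966 × 6.8776 = 5763.1949616 mg; 6.8776 has 5 s.f., so the result keeps min(4, 5) = 4 s.f.
Rounded to 4 significant figures: 5763 mg.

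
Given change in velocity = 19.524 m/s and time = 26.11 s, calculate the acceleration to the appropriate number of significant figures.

acceleration = 19.524 m/s ÷ 26.11 s = 0.747759479127… m/s².
19.524 has 5 significant figures; 26.11 has 4.
Division/multiplication keeps the fewest: 4 significant figures.
Rounded: 0.7478 m/s².

0.7478 m/s²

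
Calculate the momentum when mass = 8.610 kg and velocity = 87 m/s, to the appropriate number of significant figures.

7.5 × 10^2 kg·m/s

momentum = 8.610 kg × 87 m/s = 749.07 kg·m/s.
8.610 has 4 significant figures; 87 has 2.
Division/multiplication keeps the fewest: 2 significant figures.
Rounded: 7.5 × 10^2 kg·m/s.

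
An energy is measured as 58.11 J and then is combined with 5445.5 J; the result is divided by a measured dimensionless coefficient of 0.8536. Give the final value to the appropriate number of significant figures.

58.11 J + 5445.5 J = 5503.61 J; the sum is limited to 1 decimal place (5 s.f.).
Carrying full precision, 5503.61 ÷ 0.8536 = 6447.52811621… J; 0.8536 has 4 s.f., so the result keeps min(5, 4) = 4 s.f.
Rounded to 4 significant figures: 6448 J.

6448 J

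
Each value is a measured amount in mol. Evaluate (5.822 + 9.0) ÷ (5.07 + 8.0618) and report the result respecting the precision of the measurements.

5.822 + 9.0 = 14.822, limited to 1 d.p. → 3 s.f.; 5.07 + 8.0618 = 13.1318, limited to 2 d.p. → 4 s.f.
Carrying full precision, 14.822 ÷ 13.1318 = 1.12871045858…; keep min(3, 4) = 3 s.f.
Rounded to 3 significant figures: 1.13.

1.13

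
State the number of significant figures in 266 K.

266: every digit is nonzero and significant.

3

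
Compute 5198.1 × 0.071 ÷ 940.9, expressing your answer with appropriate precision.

0.39

5198.1 × 0.071 ÷ 940.9 = 0.392246891274…
Multiplication/division keeps the fewest significant figures: 5198.1 → 5 s.f., 0.071 → 2 s.f., 940.9 → 4 s.f.; limit is 2.
Rounded to 2 significant figures: 0.39.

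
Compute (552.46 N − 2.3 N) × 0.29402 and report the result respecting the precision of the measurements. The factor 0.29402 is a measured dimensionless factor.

161.8 N

552.46 N − 2.3 N = 550.16 N; the difference is limited to 1 decimal place (4 s.f.).
Carrying full precision, 550.16 × 0.29402 = 161.7580432 N; 0.29402 has 5 s.f., so the result keeps min(4, 5) = 4 s.f.
Rounded to 4 significant figures: 161.8 N.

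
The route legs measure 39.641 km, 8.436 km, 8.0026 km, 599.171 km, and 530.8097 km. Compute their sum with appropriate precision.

1186.060 km

39.641 km + 8.436 km + 8.0026 km + 599.171 km + 530.8097 km = 1186.0603 km.
Addition/subtraction keeps the fewest decimal places: 39.641 → 3 decimal places, 8.436 → 3 decimal places, 8.0026 → 4 decimal places, 599.171 → 3 decimal places, 530.8097 → 4 decimal places; limit is 3.
Rounded to 3 decimal places: 1186.060 km.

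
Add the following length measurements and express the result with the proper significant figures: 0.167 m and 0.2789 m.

0.446 m

0.167 m + 0.2789 m = 0.4459 m.
Addition/subtraction keeps the fewest decimal places: 0.167 → 3 decimal places, 0.2789 → 4 decimal places; limit is 3.
Rounded to 3 decimal places: 0.446 m.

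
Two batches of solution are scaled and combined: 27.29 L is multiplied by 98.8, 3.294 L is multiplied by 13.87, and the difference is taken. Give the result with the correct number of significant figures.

2.65 × 10³ L

27.29 × 98.8 = 2696.252 → 2.70 × 10³ L (3 s.f., last digit at the 10^1 place).
3.294 × 13.87 = 45.68778 → 45.69 L (4 s.f., last digit at the 10^-2 place).
Difference: 2650.56422 L; keep the coarser place, 10^1.
Result: 2.65 × 10³ L.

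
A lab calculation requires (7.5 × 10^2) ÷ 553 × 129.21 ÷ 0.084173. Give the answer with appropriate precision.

(7.5 × 10^2) ÷ 553 × 129.21 ÷ 0.084173 = 2081.89802157…
Multiplication/division keeps the fewest significant figures: 7.5 × 10^2 → 2 s.f., 553 → 3 s.f., 129.21 → 5 s.f., 0.084173 → 5 s.f.; limit is 2.
Rounded to 2 significant figures: 2.1 × 10^3.

2.1 × 10^3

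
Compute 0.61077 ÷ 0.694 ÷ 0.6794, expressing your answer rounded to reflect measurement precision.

1.30

0.61077 ÷ 0.694 ÷ 0.6794 = 1.29536656772…
Multiplication/division keeps the fewest significant figures: 0.61077 → 5 s.f., 0.694 → 3 s.f., 0.6794 → 4 s.f.; limit is 3.
Rounded to 3 significant figures: 1.30.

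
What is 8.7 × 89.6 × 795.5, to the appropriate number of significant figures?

6.2 × 10⁵

8.7 × 89.6 × 795.5 = 620108.16
Multiplication/division keeps the fewest significant figures: 8.7 → 2 s.f., 89.6 → 3 s.f., 795.5 → 4 s.f.; limit is 2.
Rounded to 2 significant figures: 6.2 × 10⁵.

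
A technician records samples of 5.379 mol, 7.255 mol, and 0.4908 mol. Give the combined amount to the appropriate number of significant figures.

5.379 mol + 7.255 mol + 0.4908 mol = 13.1248 mol.
Addition/subtraction keeps the fewest decimal places: 5.379 → 3 decimal places, 7.255 → 3 decimal places, 0.4908 → 4 decimal places; limit is 3.
Rounded to 3 decimal places: 13.125 mol.

13.125 mol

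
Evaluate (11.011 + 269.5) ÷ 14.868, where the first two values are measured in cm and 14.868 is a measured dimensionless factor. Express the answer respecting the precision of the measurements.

18.87 cm

11.011 cm + 269.5 cm = 280.511 cm; the sum is limited to 1 decimal place (4 s.f.).
Carrying full precision, 280.511 ÷ 14.868 = 18.8667608286… cm; 14.868 has 5 s.f., so the result keeps min(4, 5) = 4 s.f.
Rounded to 4 significant figures: 18.87 cm.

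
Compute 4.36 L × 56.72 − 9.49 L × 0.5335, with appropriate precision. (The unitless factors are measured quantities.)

4.36 × 56.72 = 247.2992 → 247 L (3 s.f., last digit at the 10^0 place).
9.49 × 0.5335 = 5.062915 → 5.06 L (3 s.f., last digit at the 10^-2 place).
Difference: 242.236285 L; keep the coarser place, 10^0.
Result: 242 L.

242 L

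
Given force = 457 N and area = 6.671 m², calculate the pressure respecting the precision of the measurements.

pressure = 457 N ÷ 6.671 m² = 68.5054714436… Pa.
457 has 3 significant figures; 6.671 has 4.
Division/multiplication keeps the fewest: 3 significant figures.
Rounded: 68.5 Pa.

68.5 Pa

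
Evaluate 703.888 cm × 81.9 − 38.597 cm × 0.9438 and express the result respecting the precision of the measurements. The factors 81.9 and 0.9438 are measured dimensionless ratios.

5.76 × 10⁴ cm

703.888 × 81.9 = 57648.4272 → 5.76 × 10⁴ cm (3 s.f., last digit at the 10^2 place).
38.597 × 0.9438 = 36.4278486 → 36.43 cm (4 s.f., last digit at the 10^-2 place).
Difference: 57611.9993514 cm; keep the coarser place, 10^2.
Result: 5.76 × 10⁴ cm.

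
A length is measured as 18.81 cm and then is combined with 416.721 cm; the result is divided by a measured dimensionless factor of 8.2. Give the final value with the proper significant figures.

53 cm

18.81 cm + 416.721 cm = 435.531 cm; the sum is limited to 2 decimal places (5 s.f.).
Carrying full precision, 435.531 ÷ 8.2 = 53.1135365854… cm; 8.2 has 2 s.f., so the result keeps min(5, 2) = 2 s.f.
Rounded to 2 significant figures: 53 cm.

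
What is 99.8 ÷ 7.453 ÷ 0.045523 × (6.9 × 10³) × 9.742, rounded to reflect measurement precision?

2.0 × 10⁷

99.8 ÷ 7.453 ÷ 0.045523 × (6.9 × 10³) × 9.742 = 19772690.1778…
Multiplication/division keeps the fewest significant figures: 99.8 → 3 s.f., 7.453 → 4 s.f., 0.045523 → 5 s.f., 6.9 × 10³ → 2 s.f., 9.742 → 4 s.f.; limit is 2.
Rounded to 2 significant figures: 2.0 × 10⁷.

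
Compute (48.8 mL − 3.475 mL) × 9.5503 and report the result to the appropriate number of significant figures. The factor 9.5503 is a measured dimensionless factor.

48.8 mL − 3.475 mL = 45.325 mL; the difference is limited to 1 decimal place (3 s.f.).
Carrying full precision, 45.325 × 9.5503 = 432.8673475 mL; 9.5503 has 5 s.f., so the result keeps min(3, 5) = 3 s.f.
Rounded to 3 significant figures: 433 mL.

433 mL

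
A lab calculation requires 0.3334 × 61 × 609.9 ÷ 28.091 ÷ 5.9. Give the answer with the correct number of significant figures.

0.3334 × 61 × 609.9 ÷ 28.091 ÷ 5.9 = 74.8401850161…
Multiplication/division keeps the fewest significant figures: 0.3334 → 4 s.f., 61 → 2 s.f., 609.9 → 4 s.f., 28.091 → 5 s.f., 5.9 → 2 s.f.; limit is 2.
Rounded to 2 significant figures: 75.

75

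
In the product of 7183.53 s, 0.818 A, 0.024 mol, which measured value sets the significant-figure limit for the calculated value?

0.024 mol

7183.53 s → 6 s.f.; 0.818 A → 3 s.f.; 0.024 mol → 2 s.f.
The fewest is 2 significant figures, from 0.024 mol.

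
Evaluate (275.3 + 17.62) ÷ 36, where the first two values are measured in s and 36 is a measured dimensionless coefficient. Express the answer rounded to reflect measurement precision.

275.3 s + 17.62 s = 292.92 s; the sum is limited to 1 decimal place (4 s.f.).
Carrying full precision, 292.92 ÷ 36 = 8.13666666667… s; 36 has 2 s.f., so the result keeps min(4, 2) = 2 s.f.
Rounded to 2 significant figures: 8.1 s.

8.1 s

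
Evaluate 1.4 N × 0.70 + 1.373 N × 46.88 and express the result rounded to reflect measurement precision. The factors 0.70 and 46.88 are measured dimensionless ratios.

1.4 × 0.70 = 0.98 → 0.98 N (2 s.f., last digit at the 10^-2 place).
1.373 × 46.88 = 64.36624 → 64.37 N (4 s.f., last digit at the 10^-2 place).
Sum: 65.34624 N; keep the coarser place, 10^-2.
Result: 65.35 N.

65.35 N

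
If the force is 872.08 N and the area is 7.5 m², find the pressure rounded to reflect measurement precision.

1.2 × 10² Pa

pressure = 872.08 N ÷ 7.5 m² = 116.277333333… Pa.
872.08 has 5 significant figures; 7.5 has 2.
Division/multiplication keeps the fewest: 2 significant figures.
Rounded: 1.2 × 10² Pa.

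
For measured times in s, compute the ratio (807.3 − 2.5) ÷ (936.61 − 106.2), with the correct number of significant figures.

0.9692

807.3 − 2.5 = 804.8, limited to 1 d.p. → 4 s.f.; 936.61 − 106.2 = 830.41, limited to 1 d.p. → 4 s.f.
Carrying full precision, 804.8 ÷ 830.41 = 0.969159812623…; keep min(4, 4) = 4 s.f.
Rounded to 4 significant figures: 0.9692.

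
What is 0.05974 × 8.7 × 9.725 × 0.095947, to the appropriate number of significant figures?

0.05974 × 8.7 × 9.725 × 0.095947 = 0.484959510841…
Multiplication/division keeps the fewest significant figures: 0.05974 → 4 s.f., 8.7 → 2 s.f., 9.725 → 4 s.f., 0.095947 → 5 s.f.; limit is 2.
Rounded to 2 significant figures: 4.8 × 10⁻¹.

4.8 × 10⁻¹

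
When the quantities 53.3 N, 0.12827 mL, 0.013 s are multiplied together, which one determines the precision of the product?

53.3 N → 3 s.f.; 0.12827 mL → 5 s.f.; 0.013 s → 2 s.f.
The fewest is 2 significant figures, from 0.013 s.

0.013 s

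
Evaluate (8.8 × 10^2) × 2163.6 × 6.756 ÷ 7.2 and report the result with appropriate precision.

1.8 × 10^6

(8.8 × 10^2) × 2163.6 × 6.756 ÷ 7.2 = 1786556.64
Multiplication/division keeps the fewest significant figures: 8.8 × 10^2 → 2 s.f., 2163.6 → 5 s.f., 6.756 → 4 s.f., 7.2 → 2 s.f.; limit is 2.
Rounded to 2 significant figures: 1.8 × 10^6.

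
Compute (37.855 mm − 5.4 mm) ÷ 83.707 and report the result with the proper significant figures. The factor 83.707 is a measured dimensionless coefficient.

37.855 mm − 5.4 mm = 32.455 mm; the difference is limited to 1 decimal place (3 s.f.).
Carrying full precision, 32.455 ÷ 83.707 = 0.387721456987… mm; 83.707 has 5 s.f., so the result keeps min(3, 5) = 3 s.f.
Rounded to 3 significant figures: 0.388 mm.

0.388 mm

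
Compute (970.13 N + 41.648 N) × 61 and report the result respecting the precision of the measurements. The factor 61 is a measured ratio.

6.2 × 10⁴ N

970.13 N + 41.648 N = 1011.778 N; the sum is limited to 2 decimal places (6 s.f.).
Carrying full precision, 1011.778 × 61 = 61718.458 N; 61 has 2 s.f., so the result keeps min(6, 2) = 2 s.f.
Rounded to 2 significant figures: 6.2 × 10⁴ N.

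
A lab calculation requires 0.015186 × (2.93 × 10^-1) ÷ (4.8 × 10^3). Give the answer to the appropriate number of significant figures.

0.015186 × (2.93 × 10^-1) ÷ (4.8 × 10^3) = 9.2697875 × 10^-7
Multiplication/division keeps the fewest significant figures: 0.015186 → 5 s.f., 2.93 × 10^-1 → 3 s.f., 4.8 × 10^3 → 2 s.f.; limit is 2.
Rounded to 2 significant figures: 9.3 × 10^-7.

9.3 × 10^-7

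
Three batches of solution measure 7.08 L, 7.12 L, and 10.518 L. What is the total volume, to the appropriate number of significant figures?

7.08 L + 7.12 L + 10.518 L = 24.718 L.
Addition/subtraction keeps the fewest decimal places: 7.08 → 2 decimal places, 7.12 → 2 decimal places, 10.518 → 3 decimal places; limit is 2.
Rounded to 2 decimal places: 24.72 L.

24.72 L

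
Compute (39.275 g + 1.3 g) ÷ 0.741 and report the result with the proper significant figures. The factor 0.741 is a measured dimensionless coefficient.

39.275 g + 1.3 g = 40.575 g; the sum is limited to 1 decimal place (3 s.f.).
Carrying full precision, 40.575 ÷ 0.741 = 54.7570850202… g; 0.741 has 3 s.f., so the result keeps min(3, 3) = 3 s.f.
Rounded to 3 significant figures: 54.8 g.

54.8 g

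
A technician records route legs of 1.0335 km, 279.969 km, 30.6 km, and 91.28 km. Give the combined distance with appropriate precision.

1.0335 km + 279.969 km + 30.6 km + 91.28 km = 402.8825 km.
Addition/subtraction keeps the fewest decimal places: 1.0335 → 4 decimal places, 279.969 → 3 decimal places, 30.6 → 1 decimal place, 91.28 → 2 decimal places; limit is 1.
Rounded to 1 decimal place: 402.9 km.

402.9 km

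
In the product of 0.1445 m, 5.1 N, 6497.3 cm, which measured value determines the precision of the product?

5.1 N

0.1445 m → 4 s.f.; 5.1 N → 2 s.f.; 6497.3 cm → 5 s.f.
The fewest is 2 significant figures, from 5.1 N.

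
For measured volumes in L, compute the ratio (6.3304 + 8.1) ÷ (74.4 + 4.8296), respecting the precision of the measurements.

6.3304 + 8.1 = 14.4304, limited to 1 d.p. → 3 s.f.; 74.4 + 4.8296 = 79.2296, limited to 1 d.p. → 3 s.f.
Carrying full precision, 14.4304 ÷ 79.2296 = 0.182133949938…; keep min(3, 3) = 3 s.f.
Rounded to 3 significant figures: 0.182.

0.182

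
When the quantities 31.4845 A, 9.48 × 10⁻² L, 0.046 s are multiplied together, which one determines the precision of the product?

31.4845 A → 6 s.f.; 9.48 × 10⁻² L → 3 s.f.; 0.046 s → 2 s.f.
The fewest is 2 significant figures, from 0.046 s.

0.046 s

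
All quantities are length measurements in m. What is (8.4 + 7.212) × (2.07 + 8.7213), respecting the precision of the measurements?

168 m²

8.4 + 7.212 = 15.612, limited to 1 d.p. → 3 s.f.; 2.07 + 8.7213 = 10.7913, limited to 2 d.p. → 4 s.f.
Carrying full precision, 15.612 × 10.7913 = 168.4737756; keep min(3, 4) = 3 s.f.
Rounded to 3 significant figures: 168 m².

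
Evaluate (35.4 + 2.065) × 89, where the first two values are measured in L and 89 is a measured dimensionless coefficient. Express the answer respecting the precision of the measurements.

35.4 L + 2.065 L = 37.465 L; the sum is limited to 1 decimal place (3 s.f.).
Carrying full precision, 37.465 × 89 = 3334.385 L; 89 has 2 s.f., so the result keeps min(3, 2) = 2 s.f.
Rounded to 2 significant figures: 3.3 × 10^3 L.

3.3 × 10^3 L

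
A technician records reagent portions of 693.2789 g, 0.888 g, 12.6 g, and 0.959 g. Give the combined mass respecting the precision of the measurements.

707.7 g

693.2789 g + 0.888 g + 12.6 g + 0.959 g = 707.7259 g.
Addition/subtraction keeps the fewest decimal places: 693.2789 → 4 decimal places, 0.888 → 3 decimal places, 12.6 → 1 decimal place, 0.959 → 3 decimal places; limit is 1.
Rounded to 1 decimal place: 707.7 g.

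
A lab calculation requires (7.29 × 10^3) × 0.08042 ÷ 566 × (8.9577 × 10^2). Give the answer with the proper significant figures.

928

(7.29 × 10^3) × 0.08042 ÷ 566 × (8.9577 × 10^2) = 927.836983367…
Multiplication/division keeps the fewest significant figures: 7.29 × 10^3 → 3 s.f., 0.08042 → 4 s.f., 566 → 3 s.f., 8.9577 × 10^2 → 5 s.f.; limit is 3.
Rounded to 3 significant figures: 928.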